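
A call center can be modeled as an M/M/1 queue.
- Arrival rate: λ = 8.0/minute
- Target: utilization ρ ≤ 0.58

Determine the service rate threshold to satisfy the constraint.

ρ = λ/μ, so μ = λ/ρ
μ ≥ 8.0/0.58 = 13.7931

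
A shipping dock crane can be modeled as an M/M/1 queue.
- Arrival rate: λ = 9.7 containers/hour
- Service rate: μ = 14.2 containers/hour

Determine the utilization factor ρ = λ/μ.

Server utilization: ρ = λ/μ
ρ = 9.7/14.2 = 0.6831
The server is busy 68.31% of the time.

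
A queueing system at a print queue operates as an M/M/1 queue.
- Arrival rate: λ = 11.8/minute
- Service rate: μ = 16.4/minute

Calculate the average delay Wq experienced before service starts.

First, compute utilization: ρ = λ/μ = 11.8/16.4 = 0.7195
For M/M/1: Wq = λ/(μ(μ-λ))
Wq = 11.8/(16.4 × (16.4-11.8))
Wq = 11.8/(16.4 × 4.60)
Wq = 0.1564 minutes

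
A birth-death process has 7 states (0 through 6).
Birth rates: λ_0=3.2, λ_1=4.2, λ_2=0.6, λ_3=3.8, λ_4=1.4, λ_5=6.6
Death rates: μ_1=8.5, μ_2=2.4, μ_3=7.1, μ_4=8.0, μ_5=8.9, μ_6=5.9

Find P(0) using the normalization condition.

Ratios P(n)/P(0) = (λ₀···λₙ₋₁)/(μ₁···μₙ):
P(1)/P(0) = (3.2)/(8.5) = 0.3765
P(2)/P(0) = (3.2×4.2)/(8.5×2.4) = 0.6588
P(3)/P(0) = (3.2×4.2×0.6)/(8.5×2.4×7.1) = 0.05568
P(4)/P(0) = (3.2×4.2×0.6×3.8)/(8.5×2.4×7.1×8.0) = 0.02645
P(5)/P(0) = (3.2×4.2×0.6×3.8×1.4)/(8.5×2.4×7.1×8.0×8.9) = 0.004160
P(6)/P(0) = (3.2×4.2×0.6×3.8×1.4×6.6)/(8.5×2.4×7.1×8.0×8.9×5.9) = 0.004654

Normalization: ∑ P(n) = 1
P(0) × (1.0000 + 0.3765 + 0.6588 + 0.05568 + 0.02645 + 0.004160 + 0.004654) = 1
P(0) × 2.1262 = 1
P(0) = 1/2.1262 = 0.4703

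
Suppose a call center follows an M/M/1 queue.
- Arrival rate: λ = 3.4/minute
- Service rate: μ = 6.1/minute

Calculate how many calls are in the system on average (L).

ρ = λ/μ = 3.4/6.1 = 0.5574
For M/M/1: L = λ/(μ-λ)
L = 3.4/(6.1-3.4) = 3.4/2.70
L = 1.2593 calls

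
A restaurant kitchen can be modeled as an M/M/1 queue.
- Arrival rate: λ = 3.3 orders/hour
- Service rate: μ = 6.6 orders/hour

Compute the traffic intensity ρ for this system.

Server utilization: ρ = λ/μ
ρ = 3.3/6.6 = 0.5000
The server is busy 50.00% of the time.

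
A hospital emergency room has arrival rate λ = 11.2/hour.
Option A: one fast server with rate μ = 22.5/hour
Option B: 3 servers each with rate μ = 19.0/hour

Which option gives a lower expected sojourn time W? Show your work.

Option A: single server μ = 22.5 (M/M/1)
  ρ_A = 11.2/22.5 = 0.4978
  W_A = 1/(μ-λ) = 1/(22.5-11.2) = 1/11.30 = 0.08850

Option B: 3 servers μ = 19.0 (M/M/3)
  ρ_B = λ/(cμ) = 11.2/(3×19.0) = 0.1965
  Offered load a = λ/μ = cρ = 11.2/19.0 = 0.5895
  P₀ = [ Σₙ₌₀^2 aⁿ/n! + a^3/(3!(1-ρ)) ]⁻¹
  Σ = a^0/0! + a^1/1! + a^2/2! = 1.0000 + 0.5895 + 0.1737 = 1.7632
  a^3/(3!(1-ρ)) = 0.20483/(6 × 0.80351) = 0.04249
  P₀ = 1/(1.7632 + 0.04249) = 0.5538
  Lq = P₀·a^3·ρ / (3!(1-ρ)²) = 0.55380 × 0.20483 × 0.19649 / (6 × 0.64563) = 0.005754
  Wq_B = Lq/λ = 0.00575385/11.2 = 0.00051374
  W_B = Wq_B + 1/μ = 0.00051374 + 0.052632 = 0.05315

Since W_B = 0.05315 < W_A = 0.08850, Option B (multiple servers) has the shorter time in system.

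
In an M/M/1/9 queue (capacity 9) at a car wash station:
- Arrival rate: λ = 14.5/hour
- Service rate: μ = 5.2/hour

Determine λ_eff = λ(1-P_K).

ρ = λ/μ = 14.5/5.2 = 2.78846
P₀ = (1-ρ)/(1-ρ^(K+1)) = (1-2.78846)/(1-2.78846^10) = -1.7885/-28420.3164 = 0.00006293
P_K = P₀×ρ^K = 0.00006293 × 2.78846^9 = 0.00006293 × 10192.4777 = 0.6414
λ_eff = λ(1-P_K) = 14.5 × (1 - 0.6414) = 14.5 × 0.3586 = 5.1997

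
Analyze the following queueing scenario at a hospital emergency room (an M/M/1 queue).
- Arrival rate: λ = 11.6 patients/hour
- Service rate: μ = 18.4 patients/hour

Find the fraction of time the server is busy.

Server utilization: ρ = λ/μ
ρ = 11.6/18.4 = 0.6304
The server is busy 63.04% of the time.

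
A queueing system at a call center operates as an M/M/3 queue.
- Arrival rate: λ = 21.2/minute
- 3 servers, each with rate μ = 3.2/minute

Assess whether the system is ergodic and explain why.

Stability requires ρ = λ/(cμ) < 1
ρ = 21.2/(3 × 3.2) = 21.2/9.60 = 2.2083
Since 2.2083 ≥ 1, the system is UNSTABLE.
Need c > λ/μ = 21.2/3.2 = 6.62.
Minimum servers needed: c = 7.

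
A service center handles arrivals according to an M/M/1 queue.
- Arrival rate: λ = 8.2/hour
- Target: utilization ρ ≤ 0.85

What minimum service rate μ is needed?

ρ = λ/μ, so μ = λ/ρ
μ ≥ 8.2/0.85 = 9.6471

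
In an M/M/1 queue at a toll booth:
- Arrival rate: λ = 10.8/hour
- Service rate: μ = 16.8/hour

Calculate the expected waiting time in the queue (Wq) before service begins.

First, compute utilization: ρ = λ/μ = 10.8/16.8 = 0.6429
For M/M/1: Wq = λ/(μ(μ-λ))
Wq = 10.8/(16.8 × (16.8-10.8))
Wq = 10.8/(16.8 × 6.00)
Wq = 0.1071 hours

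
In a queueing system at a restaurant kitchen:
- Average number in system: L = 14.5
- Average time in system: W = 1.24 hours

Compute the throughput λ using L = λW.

Little's Law: L = λW, so λ = L/W
λ = 14.5/1.24 = 11.6935 orders/hour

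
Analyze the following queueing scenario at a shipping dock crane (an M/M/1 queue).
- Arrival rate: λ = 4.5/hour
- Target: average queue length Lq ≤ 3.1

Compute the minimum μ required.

For M/M/1: Lq = λ²/(μ(μ-λ))
Need Lq ≤ 3.1, i.e. μ(μ-λ) ≥ λ²/3.1
μ² - 4.5μ - 20.25/3.1 ≥ 0  →  μ² - 4.5μ - 6.53226 ≥ 0
Quadratic formula (positive root): μ = [λ + √(λ² + 4×6.53226)]/2
Discriminant: 20.25 + 4×6.53226 = 46.3790, √46.3790 = 6.8102
μ ≥ (4.5 + 6.8102)/2 = 5.6551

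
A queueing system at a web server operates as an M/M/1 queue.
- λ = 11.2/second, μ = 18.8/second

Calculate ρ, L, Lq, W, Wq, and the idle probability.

Step 1: ρ = λ/μ = 11.2/18.8 = 0.5957
Step 2: L = λ/(μ-λ) = 11.2/7.60 = 1.4737
Step 3: Lq = λ²/(μ(μ-λ)) = 125.44/(18.8×7.60) = 0.8779
Step 4: W = 1/(μ-λ) = 1/7.60 = 0.13158
Step 5: Wq = λ/(μ(μ-λ)) = 11.2/(18.8×7.60) = 0.07839
Step 6: P(0) = 1-ρ = 0.4043
Verify: L = λW = 11.2×0.13158 = 1.4737 ✔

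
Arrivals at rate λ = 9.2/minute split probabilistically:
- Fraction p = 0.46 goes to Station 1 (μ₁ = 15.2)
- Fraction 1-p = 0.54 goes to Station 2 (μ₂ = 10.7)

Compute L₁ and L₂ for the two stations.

Effective rates: λ₁ = 9.2×0.46 = 4.232, λ₂ = 9.2×0.54 = 4.968
Station 1: ρ₁ = 4.232/15.2 = 0.2784, L₁ = ρ₁/(1-ρ₁) = 0.2784/(1-0.2784) = 0.3858
Station 2: ρ₂ = 4.968/10.7 = 0.4643, L₂ = ρ₂/(1-ρ₂) = 0.4643/(1-0.4643) = 0.8667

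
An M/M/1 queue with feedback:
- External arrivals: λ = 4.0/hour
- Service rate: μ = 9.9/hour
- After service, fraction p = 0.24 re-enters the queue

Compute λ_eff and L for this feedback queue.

Effective arrival rate: λ_eff = λ/(1-p) = 4.0/(1-0.24) = 4.0/0.76 = 5.26316
ρ = λ_eff/μ = 5.26316/9.9 = 0.53163
L = ρ/(1-ρ) = 0.53163/(1-0.53163) = 1.1351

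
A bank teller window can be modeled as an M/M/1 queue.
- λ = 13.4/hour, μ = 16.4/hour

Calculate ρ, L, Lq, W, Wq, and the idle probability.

Step 1: ρ = λ/μ = 13.4/16.4 = 0.8171
Step 2: L = λ/(μ-λ) = 13.4/3.00 = 4.4667
Step 3: Lq = λ²/(μ(μ-λ)) = 179.56/(16.4×3.00) = 3.6496
Step 4: W = 1/(μ-λ) = 1/3.00 = 0.333333
Step 5: Wq = λ/(μ(μ-λ)) = 13.4/(16.4×3.00) = 0.2724
Step 6: P(0) = 1-ρ = 0.1829
Verify: L = λW = 13.4×0.333333 = 4.4667 ✔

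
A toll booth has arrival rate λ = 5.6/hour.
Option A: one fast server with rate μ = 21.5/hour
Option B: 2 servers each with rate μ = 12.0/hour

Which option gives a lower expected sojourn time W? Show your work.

Option A: single server μ = 21.5 (M/M/1)
  ρ_A = 5.6/21.5 = 0.2605
  W_A = 1/(μ-λ) = 1/(21.5-5.6) = 1/15.90 = 0.06289

Option B: 2 servers μ = 12.0 (M/M/2)
  ρ_B = λ/(cμ) = 5.6/(2×12.0) = 0.2333
  Offered load a = λ/μ = cρ = 5.6/12.0 = 0.4667
  P₀ = [ Σₙ₌₀^1 aⁿ/n! + a^2/(2!(1-ρ)) ]⁻¹
  Σ = a^0/0! + a^1/1! = 1.0000 + 0.4667 = 1.4667
  a^2/(2!(1-ρ)) = 0.2178/(2 × 0.7667) = 0.1420
  P₀ = 1/(1.4667 + 0.1420) = 0.6216
  Lq = P₀·a^2·ρ / (2!(1-ρ)²) = 0.6216 × 0.2178 × 0.2333 / (2 × 0.5878) = 0.02687
  Wq_B = Lq/λ = 0.02687/5.6 = 0.004798
  W_B = Wq_B + 1/μ = 0.004798 + 0.08333 = 0.08813

Since W_A = 0.06289 < W_B = 0.08813, Option A (single fast server) has the shorter time in system.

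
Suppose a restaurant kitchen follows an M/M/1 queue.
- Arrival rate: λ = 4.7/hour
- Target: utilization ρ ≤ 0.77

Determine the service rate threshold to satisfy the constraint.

ρ = λ/μ, so μ = λ/ρ
μ ≥ 4.7/0.77 = 6.1039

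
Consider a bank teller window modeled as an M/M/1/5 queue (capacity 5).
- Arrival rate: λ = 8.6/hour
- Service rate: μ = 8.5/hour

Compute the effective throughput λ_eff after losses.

ρ = λ/μ = 8.6/8.5 = 1.01176
P₀ = (1-ρ)/(1-ρ^(K+1)) = (1-1.01176)/(1-1.01176^6) = -0.01176/-0.07267 = 0.1618
P_K = P₀×ρ^K = 0.16183 × 1.01176^5 = 0.16183 × 1.0602 = 0.1716
λ_eff = λ(1-P_K) = 8.6 × (1 - 0.17158) = 8.6 × 0.82842 = 7.1244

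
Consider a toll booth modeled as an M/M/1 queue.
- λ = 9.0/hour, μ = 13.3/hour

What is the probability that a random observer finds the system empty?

ρ = λ/μ = 9.0/13.3 = 0.6767
P(0) = 1 - ρ = 1 - 0.6767 = 0.3233
The server is idle 32.33% of the time.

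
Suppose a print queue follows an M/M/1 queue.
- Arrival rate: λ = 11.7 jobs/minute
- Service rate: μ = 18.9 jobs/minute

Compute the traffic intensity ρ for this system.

Server utilization: ρ = λ/μ
ρ = 11.7/18.9 = 0.6190
The server is busy 61.90% of the time.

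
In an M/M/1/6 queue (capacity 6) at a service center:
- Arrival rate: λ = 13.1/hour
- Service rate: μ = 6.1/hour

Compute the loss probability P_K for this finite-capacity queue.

ρ = λ/μ = 13.1/6.1 = 2.14754
P₀ = (1-ρ)/(1-ρ^(K+1)) = (1-2.14754)/(1-2.14754^7) = -1.1475/-209.6633 = 0.005473
P_K = P₀×ρ^K = 0.005473 × 2.14754^6 = 0.005473 × 98.0952 = 0.5369
Blocking probability = 53.69%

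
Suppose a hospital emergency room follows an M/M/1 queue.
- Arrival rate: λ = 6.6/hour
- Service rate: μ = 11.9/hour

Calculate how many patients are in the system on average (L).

ρ = λ/μ = 6.6/11.9 = 0.5546
For M/M/1: L = λ/(μ-λ)
L = 6.6/(11.9-6.6) = 6.6/5.30
L = 1.2453 patients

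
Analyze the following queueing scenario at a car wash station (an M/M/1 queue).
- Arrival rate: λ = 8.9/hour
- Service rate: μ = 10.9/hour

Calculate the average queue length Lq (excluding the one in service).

ρ = λ/μ = 8.9/10.9 = 0.8165
For M/M/1: Lq = λ²/(μ(μ-λ))
Lq = 79.21/(10.9 × 2.00)
Lq = 3.6335 cars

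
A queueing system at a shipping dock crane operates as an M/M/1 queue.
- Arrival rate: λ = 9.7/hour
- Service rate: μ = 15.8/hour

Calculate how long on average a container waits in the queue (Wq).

First, compute utilization: ρ = λ/μ = 9.7/15.8 = 0.6139
For M/M/1: Wq = λ/(μ(μ-λ))
Wq = 9.7/(15.8 × (15.8-9.7))
Wq = 9.7/(15.8 × 6.10)
Wq = 0.1006 hours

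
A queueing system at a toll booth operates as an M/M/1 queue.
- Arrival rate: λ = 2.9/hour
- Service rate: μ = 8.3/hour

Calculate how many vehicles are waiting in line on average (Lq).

ρ = λ/μ = 2.9/8.3 = 0.3494
For M/M/1: Lq = λ²/(μ(μ-λ))
Lq = 8.41/(8.3 × 5.40)
Lq = 0.1876 vehicles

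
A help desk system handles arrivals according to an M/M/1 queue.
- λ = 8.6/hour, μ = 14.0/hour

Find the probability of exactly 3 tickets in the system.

ρ = λ/μ = 8.6/14.0 = 0.6143
P(n) = (1-ρ)ρⁿ
P(3) = (1-0.6143) × 0.6143^3
P(3) = 0.3857 × 0.2318
P(3) = 0.08941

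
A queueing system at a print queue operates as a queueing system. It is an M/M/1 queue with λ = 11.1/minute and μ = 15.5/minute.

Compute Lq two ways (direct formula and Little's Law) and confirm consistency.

Method 1 (direct): Lq = λ²/(μ(μ-λ)) = 123.21/(15.5 × 4.40) = 1.8066

Method 2 (Little's Law):
W = 1/(μ-λ) = 1/4.40 = 0.227273
Wq = W - 1/μ = 0.227273 - 0.0645161 = 0.16276
Lq = λWq = 11.1 × 0.16276 = 1.8066 ✔ (matches Method 1)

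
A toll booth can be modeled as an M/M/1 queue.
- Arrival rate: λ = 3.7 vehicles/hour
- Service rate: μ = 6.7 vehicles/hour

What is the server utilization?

Server utilization: ρ = λ/μ
ρ = 3.7/6.7 = 0.5522
The server is busy 55.22% of the time.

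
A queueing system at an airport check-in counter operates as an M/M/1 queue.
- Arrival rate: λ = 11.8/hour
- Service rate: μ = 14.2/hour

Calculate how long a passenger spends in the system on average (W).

First, compute utilization: ρ = λ/μ = 11.8/14.2 = 0.8310
For M/M/1: W = 1/(μ-λ)
W = 1/(14.2-11.8) = 1/2.40
W = 0.4167 hours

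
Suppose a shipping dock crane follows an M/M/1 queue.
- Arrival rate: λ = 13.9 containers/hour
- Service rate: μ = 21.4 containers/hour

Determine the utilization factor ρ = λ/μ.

Server utilization: ρ = λ/μ
ρ = 13.9/21.4 = 0.6495
The server is busy 64.95% of the time.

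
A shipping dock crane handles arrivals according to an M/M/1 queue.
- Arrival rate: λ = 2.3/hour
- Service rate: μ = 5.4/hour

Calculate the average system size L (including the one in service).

ρ = λ/μ = 2.3/5.4 = 0.4259
For M/M/1: L = λ/(μ-λ)
L = 2.3/(5.4-2.3) = 2.3/3.10
L = 0.7419 containers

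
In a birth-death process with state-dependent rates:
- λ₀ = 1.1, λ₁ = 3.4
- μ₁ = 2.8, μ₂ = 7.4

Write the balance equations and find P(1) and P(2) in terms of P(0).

Balance equations:
State 0: λ₀P₀ = μ₁P₁ → P₁ = (λ₀/μ₁)P₀ = (1.1/2.8)P₀ = 0.3929P₀
State 1: P₂ = (λ₀λ₁)/(μ₁μ₂)P₀ = (1.1×3.4)/(2.8×7.4)P₀ = 0.1805P₀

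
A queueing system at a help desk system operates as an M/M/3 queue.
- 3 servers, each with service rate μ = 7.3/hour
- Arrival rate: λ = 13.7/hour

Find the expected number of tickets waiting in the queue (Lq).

Traffic intensity: ρ = λ/(cμ) = 13.7/(3×7.3) = 0.6256
Since ρ = 0.6256 < 1, system is stable.
Offered load a = λ/μ = cρ = 13.7/7.3 = 1.8767
P₀ = [ Σₙ₌₀^2 aⁿ/n! + a^3/(3!(1-ρ)) ]⁻¹
Σ = a^0/0! + a^1/1! + a^2/2! = 1.0000 + 1.8767 + 1.7610 = 4.6377
a^3/(3!(1-ρ)) = 6.6099/(6 × 0.37443) = 2.9422
P₀ = 1/(4.6377 + 2.9422) = 0.1319
Lq = P₀·a^3·ρ / (3!(1-ρ)²) = 0.13193 × 6.6099 × 0.62557 / (6 × 0.14020) = 0.6485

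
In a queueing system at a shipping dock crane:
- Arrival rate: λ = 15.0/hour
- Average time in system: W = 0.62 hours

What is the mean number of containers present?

Little's Law: L = λW
L = 15.0 × 0.62 = 9.3000 containers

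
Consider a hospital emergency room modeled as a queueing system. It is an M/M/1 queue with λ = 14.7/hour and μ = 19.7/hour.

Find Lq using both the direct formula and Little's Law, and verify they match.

Method 1 (direct): Lq = λ²/(μ(μ-λ)) = 216.09/(19.7 × 5.00) = 2.1938

Method 2 (Little's Law):
W = 1/(μ-λ) = 1/5.00 = 0.2000
Wq = W - 1/μ = 0.2000 - 0.05076 = 0.14924
Lq = λWq = 14.7 × 0.14924 = 2.1938 ✔ (matches Method 1)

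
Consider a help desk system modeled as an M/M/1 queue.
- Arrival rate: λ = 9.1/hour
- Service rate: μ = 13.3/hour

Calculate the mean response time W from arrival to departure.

First, compute utilization: ρ = λ/μ = 9.1/13.3 = 0.6842
For M/M/1: W = 1/(μ-λ)
W = 1/(13.3-9.1) = 1/4.20
W = 0.2381 hours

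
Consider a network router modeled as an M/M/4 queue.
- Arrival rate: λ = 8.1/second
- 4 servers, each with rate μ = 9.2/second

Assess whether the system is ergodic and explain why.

Stability requires ρ = λ/(cμ) < 1
ρ = 8.1/(4 × 9.2) = 8.1/36.80 = 0.2201
Since 0.2201 < 1, the system is STABLE.
The servers are busy 22.01% of the time.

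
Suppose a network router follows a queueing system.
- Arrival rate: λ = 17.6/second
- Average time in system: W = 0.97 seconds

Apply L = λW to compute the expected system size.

Little's Law: L = λW
L = 17.6 × 0.97 = 17.0720 packets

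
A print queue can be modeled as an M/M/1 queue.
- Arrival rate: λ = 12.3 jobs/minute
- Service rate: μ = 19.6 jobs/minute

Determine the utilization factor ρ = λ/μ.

Server utilization: ρ = λ/μ
ρ = 12.3/19.6 = 0.6276
The server is busy 62.76% of the time.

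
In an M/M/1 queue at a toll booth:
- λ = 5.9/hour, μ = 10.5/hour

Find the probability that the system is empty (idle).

ρ = λ/μ = 5.9/10.5 = 0.5619
P(0) = 1 - ρ = 1 - 0.5619 = 0.4381
The server is idle 43.81% of the time.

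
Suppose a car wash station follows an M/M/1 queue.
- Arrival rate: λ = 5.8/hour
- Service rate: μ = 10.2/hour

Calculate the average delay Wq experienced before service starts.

First, compute utilization: ρ = λ/μ = 5.8/10.2 = 0.5686
For M/M/1: Wq = λ/(μ(μ-λ))
Wq = 5.8/(10.2 × (10.2-5.8))
Wq = 5.8/(10.2 × 4.40)
Wq = 0.1292 hours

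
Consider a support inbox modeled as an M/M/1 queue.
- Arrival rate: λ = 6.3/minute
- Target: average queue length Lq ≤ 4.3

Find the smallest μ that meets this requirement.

For M/M/1: Lq = λ²/(μ(μ-λ))
Need Lq ≤ 4.3, i.e. μ(μ-λ) ≥ λ²/4.3
μ² - 6.3μ - 39.69/4.3 ≥ 0  →  μ² - 6.3μ - 9.23023 ≥ 0
Quadratic formula (positive root): μ = [λ + √(λ² + 4×9.23023)]/2
Discriminant: 39.69 + 4×9.23023 = 76.6109, √76.6109 = 8.7528
μ ≥ (6.3 + 8.7528)/2 = 7.5264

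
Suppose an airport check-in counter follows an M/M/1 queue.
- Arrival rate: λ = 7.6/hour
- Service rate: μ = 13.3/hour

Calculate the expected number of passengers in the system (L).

ρ = λ/μ = 7.6/13.3 = 0.5714
For M/M/1: L = λ/(μ-λ)
L = 7.6/(13.3-7.6) = 7.6/5.70
L = 1.3333 passengers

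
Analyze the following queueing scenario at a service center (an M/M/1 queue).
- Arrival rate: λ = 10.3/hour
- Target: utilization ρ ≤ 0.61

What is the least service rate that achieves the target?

ρ = λ/μ, so μ = λ/ρ
μ ≥ 10.3/0.61 = 16.8852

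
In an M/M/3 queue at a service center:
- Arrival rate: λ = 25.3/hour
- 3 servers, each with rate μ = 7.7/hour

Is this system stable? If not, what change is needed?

Stability requires ρ = λ/(cμ) < 1
ρ = 25.3/(3 × 7.7) = 25.3/23.10 = 1.0952
Since 1.0952 ≥ 1, the system is UNSTABLE.
Need c > λ/μ = 25.3/7.7 = 3.29.
Minimum servers needed: c = 4.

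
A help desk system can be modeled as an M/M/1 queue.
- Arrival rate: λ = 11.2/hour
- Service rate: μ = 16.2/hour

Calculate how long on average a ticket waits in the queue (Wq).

First, compute utilization: ρ = λ/μ = 11.2/16.2 = 0.6914
For M/M/1: Wq = λ/(μ(μ-λ))
Wq = 11.2/(16.2 × (16.2-11.2))
Wq = 11.2/(16.2 × 5.00)
Wq = 0.1383 hours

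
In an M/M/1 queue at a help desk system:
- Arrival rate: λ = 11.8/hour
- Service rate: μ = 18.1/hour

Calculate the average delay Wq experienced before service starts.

First, compute utilization: ρ = λ/μ = 11.8/18.1 = 0.6519
For M/M/1: Wq = λ/(μ(μ-λ))
Wq = 11.8/(18.1 × (18.1-11.8))
Wq = 11.8/(18.1 × 6.30)
Wq = 0.1035 hours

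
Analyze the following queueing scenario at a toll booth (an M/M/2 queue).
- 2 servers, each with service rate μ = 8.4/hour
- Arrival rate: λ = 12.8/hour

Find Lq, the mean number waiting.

Traffic intensity: ρ = λ/(cμ) = 12.8/(2×8.4) = 0.7619
Since ρ = 0.7619 < 1, system is stable.
Offered load a = λ/μ = cρ = 12.8/8.4 = 1.5238
P₀ = [ Σₙ₌₀^1 aⁿ/n! + a^2/(2!(1-ρ)) ]⁻¹
Σ = a^0/0! + a^1/1! = 1.0000 + 1.5238 = 2.5238
a^2/(2!(1-ρ)) = 2.32200/(2 × 0.238095) = 4.8762
P₀ = 1/(2.5238 + 4.8762) = 0.1351
Lq = P₀·a^2·ρ / (2!(1-ρ)²) = 0.135135 × 2.32200 × 0.761905 / (2 × 0.0566893) = 2.1086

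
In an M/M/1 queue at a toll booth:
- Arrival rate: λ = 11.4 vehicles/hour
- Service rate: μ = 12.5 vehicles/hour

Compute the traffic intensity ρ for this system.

Server utilization: ρ = λ/μ
ρ = 11.4/12.5 = 0.9120
The server is busy 91.20% of the time.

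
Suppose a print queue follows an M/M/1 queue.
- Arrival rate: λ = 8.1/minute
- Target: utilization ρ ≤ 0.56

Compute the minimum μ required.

ρ = λ/μ, so μ = λ/ρ
μ ≥ 8.1/0.56 = 14.4643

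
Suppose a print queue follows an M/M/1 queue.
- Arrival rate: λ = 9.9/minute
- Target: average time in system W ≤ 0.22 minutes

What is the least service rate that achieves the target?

For M/M/1: W = 1/(μ-λ)
Need W ≤ 0.22, so 1/(μ-λ) ≤ 0.22
μ - λ ≥ 1/0.22 = 4.5455
μ ≥ 9.9 + 4.5455 = 14.4455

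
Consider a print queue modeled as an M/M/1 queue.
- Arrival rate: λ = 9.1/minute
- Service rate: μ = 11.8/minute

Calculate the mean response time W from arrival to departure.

First, compute utilization: ρ = λ/μ = 9.1/11.8 = 0.7712
For M/M/1: W = 1/(μ-λ)
W = 1/(11.8-9.1) = 1/2.70
W = 0.3704 minutes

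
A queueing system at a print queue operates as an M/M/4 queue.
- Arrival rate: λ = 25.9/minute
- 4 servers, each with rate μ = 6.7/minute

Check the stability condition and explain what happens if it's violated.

Stability requires ρ = λ/(cμ) < 1
ρ = 25.9/(4 × 6.7) = 25.9/26.80 = 0.9664
Since 0.9664 < 1, the system is STABLE.
The servers are busy 96.64% of the time.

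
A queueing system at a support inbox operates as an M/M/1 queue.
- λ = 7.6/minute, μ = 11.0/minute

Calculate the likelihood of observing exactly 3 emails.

ρ = λ/μ = 7.6/11.0 = 0.6909
P(n) = (1-ρ)ρⁿ
P(3) = (1-0.6909) × 0.6909^3
P(3) = 0.3091 × 0.3298
P(3) = 0.1019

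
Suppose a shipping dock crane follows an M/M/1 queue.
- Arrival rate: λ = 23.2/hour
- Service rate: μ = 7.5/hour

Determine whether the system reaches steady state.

Stability requires ρ = λ/(cμ) < 1
ρ = 23.2/(1 × 7.5) = 23.2/7.50 = 3.0933
Since 3.0933 ≥ 1, the system is UNSTABLE.
Queue grows without bound. Need μ > λ = 23.2.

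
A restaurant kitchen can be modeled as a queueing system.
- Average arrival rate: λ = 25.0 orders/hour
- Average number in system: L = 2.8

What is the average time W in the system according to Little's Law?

Little's Law: L = λW, so W = L/λ
W = 2.8/25.0 = 0.1120 hours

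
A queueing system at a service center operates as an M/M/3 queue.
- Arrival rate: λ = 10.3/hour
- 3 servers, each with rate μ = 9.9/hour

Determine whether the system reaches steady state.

Stability requires ρ = λ/(cμ) < 1
ρ = 10.3/(3 × 9.9) = 10.3/29.70 = 0.3468
Since 0.3468 < 1, the system is STABLE.
The servers are busy 34.68% of the time.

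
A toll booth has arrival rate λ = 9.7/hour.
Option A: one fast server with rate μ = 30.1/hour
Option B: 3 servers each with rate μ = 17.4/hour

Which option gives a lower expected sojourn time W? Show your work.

Option A: single server μ = 30.1 (M/M/1)
  ρ_A = 9.7/30.1 = 0.3223
  W_A = 1/(μ-λ) = 1/(30.1-9.7) = 1/20.40 = 0.04902

Option B: 3 servers μ = 17.4 (M/M/3)
  ρ_B = λ/(cμ) = 9.7/(3×17.4) = 0.1858
  Offered load a = λ/μ = cρ = 9.7/17.4 = 0.5575
  P₀ = [ Σₙ₌₀^2 aⁿ/n! + a^3/(3!(1-ρ)) ]⁻¹
  Σ = a^0/0! + a^1/1! + a^2/2! = 1.0000 + 0.5575 + 0.1554 = 1.7129
  a^3/(3!(1-ρ)) = 0.173248/(6 × 0.814176) = 0.03546
  P₀ = 1/(1.7129 + 0.03546) = 0.5720
  Lq = P₀·a^3·ρ / (3!(1-ρ)²) = 0.57198 × 0.17325 × 0.18582 / (6 × 0.66288) = 0.004630
  Wq_B = Lq/λ = 0.004630/9.7 = 0.0004773
  W_B = Wq_B + 1/μ = 0.0004773 + 0.05747 = 0.05795

Since W_A = 0.04902 < W_B = 0.05795, Option A (single fast server) has the shorter time in system.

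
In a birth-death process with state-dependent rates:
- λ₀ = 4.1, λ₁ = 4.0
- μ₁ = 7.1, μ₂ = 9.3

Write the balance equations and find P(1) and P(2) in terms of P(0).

Balance equations:
State 0: λ₀P₀ = μ₁P₁ → P₁ = (λ₀/μ₁)P₀ = (4.1/7.1)P₀ = 0.5775P₀
State 1: P₂ = (λ₀λ₁)/(μ₁μ₂)P₀ = (4.1×4.0)/(7.1×9.3)P₀ = 0.2484P₀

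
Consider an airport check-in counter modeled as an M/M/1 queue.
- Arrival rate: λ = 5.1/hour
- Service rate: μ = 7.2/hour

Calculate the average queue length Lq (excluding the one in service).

ρ = λ/μ = 5.1/7.2 = 0.7083
For M/M/1: Lq = λ²/(μ(μ-λ))
Lq = 26.01/(7.2 × 2.10)
Lq = 1.7202 passengers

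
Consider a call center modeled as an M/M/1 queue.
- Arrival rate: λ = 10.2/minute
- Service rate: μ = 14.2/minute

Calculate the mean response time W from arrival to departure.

First, compute utilization: ρ = λ/μ = 10.2/14.2 = 0.7183
For M/M/1: W = 1/(μ-λ)
W = 1/(14.2-10.2) = 1/4.00
W = 0.2500 minutes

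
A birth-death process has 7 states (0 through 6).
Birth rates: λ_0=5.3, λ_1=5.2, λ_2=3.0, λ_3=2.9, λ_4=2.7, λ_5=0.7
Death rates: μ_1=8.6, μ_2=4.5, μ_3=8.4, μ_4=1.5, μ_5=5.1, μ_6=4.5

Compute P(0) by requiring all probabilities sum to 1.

Ratios P(n)/P(0) = (λ₀···λₙ₋₁)/(μ₁···μₙ):
P(1)/P(0) = (5.3)/(8.6) = 0.61628
P(2)/P(0) = (5.3×5.2)/(8.6×4.5) = 0.71214
P(3)/P(0) = (5.3×5.2×3.0)/(8.6×4.5×8.4) = 0.25434
P(4)/P(0) = (5.3×5.2×3.0×2.9)/(8.6×4.5×8.4×1.5) = 0.49172
P(5)/P(0) = (5.3×5.2×3.0×2.9×2.7)/(8.6×4.5×8.4×1.5×5.1) = 0.26032
P(6)/P(0) = (5.3×5.2×3.0×2.9×2.7×0.7)/(8.6×4.5×8.4×1.5×5.1×4.5) = 0.040495

Normalization: ∑ P(n) = 1
P(0) × (1.0000 + 0.61628 + 0.71214 + 0.25434 + 0.49172 + 0.26032 + 0.040495) = 1
P(0) × 3.3753 = 1
P(0) = 1/3.3753 = 0.2963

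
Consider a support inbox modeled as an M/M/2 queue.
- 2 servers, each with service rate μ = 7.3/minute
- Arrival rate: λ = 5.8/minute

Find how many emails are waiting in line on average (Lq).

Traffic intensity: ρ = λ/(cμ) = 5.8/(2×7.3) = 0.3973
Since ρ = 0.3973 < 1, system is stable.
Offered load a = λ/μ = cρ = 5.8/7.3 = 0.7945
P₀ = [ Σₙ₌₀^1 aⁿ/n! + a^2/(2!(1-ρ)) ]⁻¹
Σ = a^0/0! + a^1/1! = 1.0000 + 0.7945 = 1.7945
a^2/(2!(1-ρ)) = 0.6313/(2 × 0.6027) = 0.5237
P₀ = 1/(1.7945 + 0.5237) = 0.4314
Lq = P₀·a^2·ρ / (2!(1-ρ)²) = 0.4314 × 0.6313 × 0.3973 / (2 × 0.3633) = 0.1489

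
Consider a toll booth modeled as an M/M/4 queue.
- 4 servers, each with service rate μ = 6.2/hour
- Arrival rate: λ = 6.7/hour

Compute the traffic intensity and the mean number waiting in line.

Traffic intensity: ρ = λ/(cμ) = 6.7/(4×6.2) = 0.2702
Since ρ = 0.2702 < 1, system is stable.
Offered load a = λ/μ = cρ = 6.7/6.2 = 1.0806
P₀ = [ Σₙ₌₀^3 aⁿ/n! + a^4/(4!(1-ρ)) ]⁻¹
Σ = a^0/0! + a^1/1! + a^2/2! + a^3/3! = 1.00000 + 1.08065 + 0.583897 + 0.210328 = 2.8749
a^4/(4!(1-ρ)) = 1.3637/(24 × 0.7298) = 0.07786
P₀ = 1/(2.8749 + 0.07786) = 0.3387
Lq = P₀·a^4·ρ / (4!(1-ρ)²) = 0.33867 × 1.3637 × 0.27016 / (24 × 0.53266) = 0.009760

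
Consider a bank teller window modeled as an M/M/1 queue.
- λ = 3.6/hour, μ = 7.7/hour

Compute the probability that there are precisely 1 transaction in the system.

ρ = λ/μ = 3.6/7.7 = 0.4675
P(n) = (1-ρ)ρⁿ
P(1) = (1-0.4675) × 0.4675^1
P(1) = 0.5325 × 0.4675
P(1) = 0.2489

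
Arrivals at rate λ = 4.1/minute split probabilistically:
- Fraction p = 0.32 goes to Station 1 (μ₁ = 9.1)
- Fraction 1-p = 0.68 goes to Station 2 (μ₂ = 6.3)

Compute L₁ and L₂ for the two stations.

Effective rates: λ₁ = 4.1×0.32 = 1.312, λ₂ = 4.1×0.68 = 2.788
Station 1: ρ₁ = 1.312/9.1 = 0.1442, L₁ = ρ₁/(1-ρ₁) = 0.1442/(1-0.1442) = 0.1685
Station 2: ρ₂ = 2.788/6.3 = 0.4425397, L₂ = ρ₂/(1-ρ₂) = 0.4425397/(1-0.4425397) = 0.7938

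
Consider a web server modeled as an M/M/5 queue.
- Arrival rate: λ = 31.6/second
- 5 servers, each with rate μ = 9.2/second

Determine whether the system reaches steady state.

Stability requires ρ = λ/(cμ) < 1
ρ = 31.6/(5 × 9.2) = 31.6/46.00 = 0.6870
Since 0.6870 < 1, the system is STABLE.
The servers are busy 68.70% of the time.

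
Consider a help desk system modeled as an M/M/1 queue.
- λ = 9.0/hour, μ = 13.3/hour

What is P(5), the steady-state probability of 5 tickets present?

ρ = λ/μ = 9.0/13.3 = 0.67669
P(n) = (1-ρ)ρⁿ
P(5) = (1-0.67669) × 0.67669^5
P(5) = 0.32331 × 0.14189
P(5) = 0.04587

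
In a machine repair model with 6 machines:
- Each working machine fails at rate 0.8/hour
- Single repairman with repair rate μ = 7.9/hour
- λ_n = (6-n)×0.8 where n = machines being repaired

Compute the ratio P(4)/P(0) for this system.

P(4)/P(0) = ∏_{i=0}^{4-1} λ_i/μ_{i+1}
= (6-0)×0.8/7.9 × (6-1)×0.8/7.9 × (6-2)×0.8/7.9 × (6-3)×0.8/7.9
= 0.03786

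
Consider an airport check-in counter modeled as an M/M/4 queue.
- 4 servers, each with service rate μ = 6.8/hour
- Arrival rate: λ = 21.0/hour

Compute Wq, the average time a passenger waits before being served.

Traffic intensity: ρ = λ/(cμ) = 21.0/(4×6.8) = 0.7721
Since ρ = 0.7721 < 1, system is stable.
Offered load a = λ/μ = cρ = 21.0/6.8 = 3.0882
P₀ = [ Σₙ₌₀^3 aⁿ/n! + a^4/(4!(1-ρ)) ]⁻¹
Σ = a^0/0! + a^1/1! + a^2/2! + a^3/3! = 1.0000 + 3.0882 + 4.7686 + 4.9089 = 13.7657
a^4/(4!(1-ρ)) = 90.9581/(24 × 0.22794) = 16.6268
P₀ = 1/(13.7657 + 16.6268) = 0.03290
Lq = P₀·a^4·ρ / (4!(1-ρ)²) = 0.032903 × 90.9581 × 0.77206 / (24 × 0.051957) = 1.8530
Wq = Lq/λ = 1.8530/21.0 = 0.08824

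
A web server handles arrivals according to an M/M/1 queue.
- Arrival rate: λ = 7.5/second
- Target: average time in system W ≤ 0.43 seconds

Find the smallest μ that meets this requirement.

For M/M/1: W = 1/(μ-λ)
Need W ≤ 0.43, so 1/(μ-λ) ≤ 0.43
μ - λ ≥ 1/0.43 = 2.3256
μ ≥ 7.5 + 2.3256 = 9.8256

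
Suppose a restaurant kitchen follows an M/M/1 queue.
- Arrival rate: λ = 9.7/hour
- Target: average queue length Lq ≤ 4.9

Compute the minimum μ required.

For M/M/1: Lq = λ²/(μ(μ-λ))
Need Lq ≤ 4.9, i.e. μ(μ-λ) ≥ λ²/4.9
μ² - 9.7μ - 94.09/4.9 ≥ 0  →  μ² - 9.7μ - 19.20204 ≥ 0
Quadratic formula (positive root): μ = [λ + √(λ² + 4×19.20204)]/2
Discriminant: 94.09 + 4×19.20204 = 170.8982, √170.8982 = 13.0728
μ ≥ (9.7 + 13.0728)/2 = 11.3864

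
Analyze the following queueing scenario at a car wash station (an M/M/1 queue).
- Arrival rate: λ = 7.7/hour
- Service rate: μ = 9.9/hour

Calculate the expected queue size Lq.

ρ = λ/μ = 7.7/9.9 = 0.7778
For M/M/1: Lq = λ²/(μ(μ-λ))
Lq = 59.29/(9.9 × 2.20)
Lq = 2.7222 cars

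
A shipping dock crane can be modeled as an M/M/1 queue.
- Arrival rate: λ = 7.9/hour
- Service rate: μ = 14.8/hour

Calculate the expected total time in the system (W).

First, compute utilization: ρ = λ/μ = 7.9/14.8 = 0.5338
For M/M/1: W = 1/(μ-λ)
W = 1/(14.8-7.9) = 1/6.90
W = 0.1449 hours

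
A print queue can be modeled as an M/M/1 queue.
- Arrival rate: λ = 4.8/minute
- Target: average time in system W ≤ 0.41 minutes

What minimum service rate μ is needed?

For M/M/1: W = 1/(μ-λ)
Need W ≤ 0.41, so 1/(μ-λ) ≤ 0.41
μ - λ ≥ 1/0.41 = 2.4390
μ ≥ 4.8 + 2.4390 = 7.2390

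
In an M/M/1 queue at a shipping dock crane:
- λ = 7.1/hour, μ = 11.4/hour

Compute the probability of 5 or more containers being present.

ρ = λ/μ = 7.1/11.4 = 0.62281
P(N ≥ n) = ρⁿ
P(N ≥ 5) = 0.62281^5
P(N ≥ 5) = 0.09371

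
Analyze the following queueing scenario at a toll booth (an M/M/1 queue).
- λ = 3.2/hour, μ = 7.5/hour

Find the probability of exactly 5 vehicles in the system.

ρ = λ/μ = 3.2/7.5 = 0.42667
P(n) = (1-ρ)ρⁿ
P(5) = (1-0.42667) × 0.42667^5
P(5) = 0.57333 × 0.014140
P(5) = 0.008107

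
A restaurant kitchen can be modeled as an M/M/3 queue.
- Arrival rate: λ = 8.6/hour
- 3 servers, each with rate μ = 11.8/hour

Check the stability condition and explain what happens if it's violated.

Stability requires ρ = λ/(cμ) < 1
ρ = 8.6/(3 × 11.8) = 8.6/35.40 = 0.2429
Since 0.2429 < 1, the system is STABLE.
The servers are busy 24.29% of the time.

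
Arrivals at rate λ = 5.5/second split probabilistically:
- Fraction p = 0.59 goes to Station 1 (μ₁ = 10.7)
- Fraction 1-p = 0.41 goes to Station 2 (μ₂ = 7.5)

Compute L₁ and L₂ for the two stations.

Effective rates: λ₁ = 5.5×0.59 = 3.245, λ₂ = 5.5×0.41 = 2.255
Station 1: ρ₁ = 3.245/10.7 = 0.3033, L₁ = ρ₁/(1-ρ₁) = 0.3033/(1-0.3033) = 0.4353
Station 2: ρ₂ = 2.255/7.5 = 0.30067, L₂ = ρ₂/(1-ρ₂) = 0.30067/(1-0.30067) = 0.4299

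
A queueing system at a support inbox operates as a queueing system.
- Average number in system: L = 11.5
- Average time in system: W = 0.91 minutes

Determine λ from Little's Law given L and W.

Little's Law: L = λW, so λ = L/W
λ = 11.5/0.91 = 12.6374 emails/minute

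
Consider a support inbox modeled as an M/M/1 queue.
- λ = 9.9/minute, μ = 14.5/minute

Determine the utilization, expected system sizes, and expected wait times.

Step 1: ρ = λ/μ = 9.9/14.5 = 0.6828
Step 2: L = λ/(μ-λ) = 9.9/4.60 = 2.1522
Step 3: Lq = λ²/(μ(μ-λ)) = 98.01/(14.5×4.60) = 1.4694
Step 4: W = 1/(μ-λ) = 1/4.60 = 0.21739
Step 5: Wq = λ/(μ(μ-λ)) = 9.9/(14.5×4.60) = 0.1484
Step 6: P(0) = 1-ρ = 0.3172
Verify: L = λW = 9.9×0.21739 = 2.1522 ✔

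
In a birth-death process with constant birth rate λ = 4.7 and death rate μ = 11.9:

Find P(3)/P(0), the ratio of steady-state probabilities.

For constant rates: P(n)/P(0) = (λ/μ)^n
P(3)/P(0) = (4.7/11.9)^3 = 0.39496^3 = 0.06161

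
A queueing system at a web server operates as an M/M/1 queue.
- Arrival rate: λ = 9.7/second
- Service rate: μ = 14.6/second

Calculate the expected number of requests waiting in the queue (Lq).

ρ = λ/μ = 9.7/14.6 = 0.6644
For M/M/1: Lq = λ²/(μ(μ-λ))
Lq = 94.09/(14.6 × 4.90)
Lq = 1.3152 requests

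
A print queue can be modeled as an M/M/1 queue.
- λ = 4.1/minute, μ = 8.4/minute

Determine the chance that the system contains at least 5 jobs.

ρ = λ/μ = 4.1/8.4 = 0.4881
P(N ≥ n) = ρⁿ
P(N ≥ 5) = 0.4881^5
P(N ≥ 5) = 0.02770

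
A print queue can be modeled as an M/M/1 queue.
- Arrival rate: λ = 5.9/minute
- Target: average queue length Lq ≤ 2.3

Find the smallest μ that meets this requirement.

For M/M/1: Lq = λ²/(μ(μ-λ))
Need Lq ≤ 2.3, i.e. μ(μ-λ) ≥ λ²/2.3
μ² - 5.9μ - 34.81/2.3 ≥ 0  →  μ² - 5.9μ - 15.13478 ≥ 0
Quadratic formula (positive root): μ = [λ + √(λ² + 4×15.13478)]/2
Discriminant: 34.81 + 4×15.13478 = 95.3491, √95.3491 = 9.7647
μ ≥ (5.9 + 9.7647)/2 = 7.8323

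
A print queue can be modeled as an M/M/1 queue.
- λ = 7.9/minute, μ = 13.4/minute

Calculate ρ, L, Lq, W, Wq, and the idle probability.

Step 1: ρ = λ/μ = 7.9/13.4 = 0.5896
Step 2: L = λ/(μ-λ) = 7.9/5.50 = 1.4364
Step 3: Lq = λ²/(μ(μ-λ)) = 62.41/(13.4×5.50) = 0.8468
Step 4: W = 1/(μ-λ) = 1/5.50 = 0.18182
Step 5: Wq = λ/(μ(μ-λ)) = 7.9/(13.4×5.50) = 0.1072
Step 6: P(0) = 1-ρ = 0.4104
Verify: L = λW = 7.9×0.18182 = 1.4364 ✔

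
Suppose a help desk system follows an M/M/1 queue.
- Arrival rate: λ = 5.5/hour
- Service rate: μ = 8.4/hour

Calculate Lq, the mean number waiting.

ρ = λ/μ = 5.5/8.4 = 0.6548
For M/M/1: Lq = λ²/(μ(μ-λ))
Lq = 30.25/(8.4 × 2.90)
Lq = 1.2418 tickets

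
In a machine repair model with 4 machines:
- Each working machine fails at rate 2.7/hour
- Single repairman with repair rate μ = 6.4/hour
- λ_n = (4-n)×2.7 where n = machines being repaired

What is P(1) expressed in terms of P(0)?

P(1)/P(0) = ∏_{i=0}^{1-1} λ_i/μ_{i+1}
= (4-0)×2.7/6.4
= 1.6875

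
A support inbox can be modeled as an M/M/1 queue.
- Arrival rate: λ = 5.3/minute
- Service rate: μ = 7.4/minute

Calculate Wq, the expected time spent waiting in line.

First, compute utilization: ρ = λ/μ = 5.3/7.4 = 0.7162
For M/M/1: Wq = λ/(μ(μ-λ))
Wq = 5.3/(7.4 × (7.4-5.3))
Wq = 5.3/(7.4 × 2.10)
Wq = 0.3411 minutes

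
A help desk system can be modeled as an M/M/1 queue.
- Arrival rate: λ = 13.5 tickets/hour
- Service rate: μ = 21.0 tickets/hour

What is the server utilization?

Server utilization: ρ = λ/μ
ρ = 13.5/21.0 = 0.6429
The server is busy 64.29% of the time.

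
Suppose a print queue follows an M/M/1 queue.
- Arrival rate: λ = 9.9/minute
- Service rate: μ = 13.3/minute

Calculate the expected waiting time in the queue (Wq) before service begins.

First, compute utilization: ρ = λ/μ = 9.9/13.3 = 0.7444
For M/M/1: Wq = λ/(μ(μ-λ))
Wq = 9.9/(13.3 × (13.3-9.9))
Wq = 9.9/(13.3 × 3.40)
Wq = 0.2189 minutes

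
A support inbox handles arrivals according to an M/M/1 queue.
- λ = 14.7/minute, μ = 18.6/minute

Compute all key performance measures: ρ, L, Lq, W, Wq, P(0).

Step 1: ρ = λ/μ = 14.7/18.6 = 0.7903
Step 2: L = λ/(μ-λ) = 14.7/3.90 = 3.7692
Step 3: Lq = λ²/(μ(μ-λ)) = 216.09/(18.6×3.90) = 2.9789
Step 4: W = 1/(μ-λ) = 1/3.90 = 0.25641
Step 5: Wq = λ/(μ(μ-λ)) = 14.7/(18.6×3.90) = 0.2026
Step 6: P(0) = 1-ρ = 0.2097
Verify: L = λW = 14.7×0.25641 = 3.7692 ✔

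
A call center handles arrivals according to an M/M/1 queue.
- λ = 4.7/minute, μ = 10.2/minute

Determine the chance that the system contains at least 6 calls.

ρ = λ/μ = 4.7/10.2 = 0.460784
P(N ≥ n) = ρⁿ
P(N ≥ 6) = 0.460784^6
P(N ≥ 6) = 0.009572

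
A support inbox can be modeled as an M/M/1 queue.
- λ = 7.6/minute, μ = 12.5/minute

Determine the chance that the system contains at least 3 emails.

ρ = λ/μ = 7.6/12.5 = 0.6080
P(N ≥ n) = ρⁿ
P(N ≥ 3) = 0.6080^3
P(N ≥ 3) = 0.2248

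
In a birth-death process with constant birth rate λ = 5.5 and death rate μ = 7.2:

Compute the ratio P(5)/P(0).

For constant rates: P(n)/P(0) = (λ/μ)^n
P(5)/P(0) = (5.5/7.2)^5 = 0.7639^5 = 0.2601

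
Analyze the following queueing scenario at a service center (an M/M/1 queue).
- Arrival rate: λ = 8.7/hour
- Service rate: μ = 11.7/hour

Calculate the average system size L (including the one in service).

ρ = λ/μ = 8.7/11.7 = 0.7436
For M/M/1: L = λ/(μ-λ)
L = 8.7/(11.7-8.7) = 8.7/3.00
L = 2.9000 customers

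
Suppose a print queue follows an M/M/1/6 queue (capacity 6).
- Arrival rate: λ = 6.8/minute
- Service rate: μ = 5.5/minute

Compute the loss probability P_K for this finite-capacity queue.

ρ = λ/μ = 6.8/5.5 = 1.236364
P₀ = (1-ρ)/(1-ρ^(K+1)) = (1-1.236364)/(1-1.236364^7) = -0.23636/-3.4160 = 0.06919
P_K = P₀×ρ^K = 0.06919 × 1.236364^6 = 0.06919 × 3.5717 = 0.2471
Blocking probability = 24.71%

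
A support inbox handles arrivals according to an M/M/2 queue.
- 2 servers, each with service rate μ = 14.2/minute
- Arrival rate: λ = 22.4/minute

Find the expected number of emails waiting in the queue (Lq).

Traffic intensity: ρ = λ/(cμ) = 22.4/(2×14.2) = 0.7887
Since ρ = 0.7887 < 1, system is stable.
Offered load a = λ/μ = cρ = 22.4/14.2 = 1.5775
P₀ = [ Σₙ₌₀^1 aⁿ/n! + a^2/(2!(1-ρ)) ]⁻¹
Σ = a^0/0! + a^1/1! = 1.0000 + 1.5775 = 2.5775
a^2/(2!(1-ρ)) = 2.48840/(2 × 0.211268) = 5.8892
P₀ = 1/(2.5775 + 5.8892) = 0.1181
Lq = P₀·a^2·ρ / (2!(1-ρ)²) = 0.11811 × 2.4884 × 0.78873 / (2 × 0.044634) = 2.5968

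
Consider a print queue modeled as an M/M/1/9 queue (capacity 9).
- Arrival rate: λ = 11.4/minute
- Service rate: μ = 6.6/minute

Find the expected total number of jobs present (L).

ρ = λ/μ = 11.4/6.6 = 1.72727
P₀ = (1-ρ)/(1-ρ^(K+1)) = (1-1.72727)/(1-1.72727^10) = -0.7273/-235.3754 = 0.003090
P_K = P₀×ρ^K = 0.0030898 × 1.72727^9 = 0.0030898 × 136.8491 = 0.4228
L = ρ[1 - (K+1)ρ^K + Kρ^(K+1)] / [(1-ρ)(1-ρ^(K+1))]
L = 1.72727 × (1 - 10×136.8491 + 9×236.3754) / ((1 - 1.72727) × (1 - 236.3754)) = 7.6675 jobs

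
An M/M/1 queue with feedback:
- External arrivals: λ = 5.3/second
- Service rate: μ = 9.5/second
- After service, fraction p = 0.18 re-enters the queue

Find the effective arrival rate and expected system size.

Effective arrival rate: λ_eff = λ/(1-p) = 5.3/(1-0.18) = 5.3/0.82 = 6.4634
ρ = λ_eff/μ = 6.4634/9.5 = 0.68036
L = ρ/(1-ρ) = 0.68036/(1-0.68036) = 2.1285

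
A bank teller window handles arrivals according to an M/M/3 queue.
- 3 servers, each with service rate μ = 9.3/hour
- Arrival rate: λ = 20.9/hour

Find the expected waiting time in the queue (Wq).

Traffic intensity: ρ = λ/(cμ) = 20.9/(3×9.3) = 0.7491
Since ρ = 0.7491 < 1, system is stable.
Offered load a = λ/μ = cρ = 20.9/9.3 = 2.2473
P₀ = [ Σₙ₌₀^2 aⁿ/n! + a^3/(3!(1-ρ)) ]⁻¹
Σ = a^0/0! + a^1/1! + a^2/2! = 1.0000 + 2.2473 + 2.5252 = 5.7725
a^3/(3!(1-ρ)) = 11.3498/(6 × 0.250896) = 7.5395
P₀ = 1/(5.7725 + 7.5395) = 0.07512
Lq = P₀·a^3·ρ / (3!(1-ρ)²) = 0.07512 × 11.3498 × 0.7491 / (6 × 0.06295) = 1.6910
Wq = Lq/λ = 1.6910/20.9 = 0.08091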